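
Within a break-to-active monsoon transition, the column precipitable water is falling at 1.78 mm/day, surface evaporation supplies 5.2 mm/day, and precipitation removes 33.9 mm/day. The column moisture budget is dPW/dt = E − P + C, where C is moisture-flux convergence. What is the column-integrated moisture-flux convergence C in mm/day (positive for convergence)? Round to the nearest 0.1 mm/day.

dPW/dt = -1.78 mm/day.
C = dPW/dt − E + P = (-1.78) − 5.2 + 33.9 = 26.9 mm/day.

C ≈ 26.9 mm/day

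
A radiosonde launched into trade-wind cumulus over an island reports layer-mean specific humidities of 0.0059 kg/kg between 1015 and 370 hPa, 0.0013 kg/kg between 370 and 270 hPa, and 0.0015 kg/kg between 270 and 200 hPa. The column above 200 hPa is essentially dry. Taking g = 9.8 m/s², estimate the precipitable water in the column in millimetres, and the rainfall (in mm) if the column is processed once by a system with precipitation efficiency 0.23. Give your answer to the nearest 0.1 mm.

Precipitable water is the column-integrated vapour mass per unit area: PW = (1/g) Σ q̄ Δp, with q in kg/kg and Δp in Pa (1 kg/m² of water = 1 mm).
Layer 1015–370 hPa: Δp = 645 hPa = 64500 Pa, q̄ = 0.0059 kg/kg → 0.0059 × 64500 / 9.8 = 38.83 mm
Layer 370–270 hPa: Δp = 100 hPa = 10000 Pa, q̄ = 0.0013 kg/kg → 0.0013 × 10000 / 9.8 = 1.33 mm
Layer 270–200 hPa: Δp = 70 hPa = 7000 Pa, q̄ = 0.0015 kg/kg → 0.0015 × 7000 / 9.8 = 1.07 mm
PW = 38.83 + 1.33 + 1.07 = 41.23 ≈ 41.2 mm.
Rainfall = ε × PW = 0.23 × 41.2 = 9.5 mm.

PW ≈ 41.2 mm; rainfall ≈ 9.5 mm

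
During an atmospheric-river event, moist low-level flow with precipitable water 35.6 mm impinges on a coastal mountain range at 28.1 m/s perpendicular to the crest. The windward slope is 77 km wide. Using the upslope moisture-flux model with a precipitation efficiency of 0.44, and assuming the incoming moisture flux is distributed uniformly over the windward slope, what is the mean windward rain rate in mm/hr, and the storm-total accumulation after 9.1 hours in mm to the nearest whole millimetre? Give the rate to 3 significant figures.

Incoming column moisture flux per unit ridge length: F = V × PW = 28.1 × 35.6 = 1000.36 mm·m/s.
Spread over the 77 km slope with efficiency ε = 0.44: R = ε·F/W = 0.44 × 1000.36 / 77000 m = 5.716e-03 mm/s.
R = 5.716e-03 × 3600 = 20.6 mm/hr.
Over 9.1 h: total = 20.6 × 9.1 = 187.46 ≈ 187 mm.

R ≈ 20.6 mm/hr; total ≈ 187 mm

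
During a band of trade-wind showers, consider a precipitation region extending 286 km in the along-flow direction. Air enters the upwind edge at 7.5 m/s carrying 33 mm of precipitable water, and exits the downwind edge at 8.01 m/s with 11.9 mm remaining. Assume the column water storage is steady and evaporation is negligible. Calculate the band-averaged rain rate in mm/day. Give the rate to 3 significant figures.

R ≈ 46.0 mm/day

Column moisture flux per unit crosswind length is F = V × PW.
Inflow: F_in = 7.5 × 33 = 247.5 mm·m/s
Outflow: F_out = 8.01 × 11.9 = 95.319 mm·m/s
Steady-state rate R = (F_in − F_out)/L = (247.5 − 95.319) / 286000 m = 5.321e-04 mm/s.
R = 5.321e-04 × 3600 × 24 = 46.0 mm/day.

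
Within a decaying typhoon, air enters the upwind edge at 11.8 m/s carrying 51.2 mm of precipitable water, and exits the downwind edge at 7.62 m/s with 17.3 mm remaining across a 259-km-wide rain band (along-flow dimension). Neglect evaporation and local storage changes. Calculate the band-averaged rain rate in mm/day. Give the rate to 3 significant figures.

R ≈ 158 mm/day

Column moisture flux per unit crosswind length is F = V × PW.
Inflow: F_in = 11.8 × 51.2 = 604.16 mm·m/s
Outflow: F_out = 7.62 × 17.3 = 131.826 mm·m/s
Steady-state rate R = (F_in − F_out)/L = (604.16 − 131.826) / 259000 m = 1.824e-03 mm/s.
R = 1.824e-03 × 3600 × 24 = 158 mm/day.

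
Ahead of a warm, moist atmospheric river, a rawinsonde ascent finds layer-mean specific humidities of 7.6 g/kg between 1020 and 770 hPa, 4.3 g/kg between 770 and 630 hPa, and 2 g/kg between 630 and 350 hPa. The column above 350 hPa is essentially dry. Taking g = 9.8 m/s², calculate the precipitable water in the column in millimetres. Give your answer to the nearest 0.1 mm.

Precipitable water is the column-integrated vapour mass per unit area: PW = (1/g) Σ q̄ Δp, with q in kg/kg and Δp in Pa (1 kg/m² of water = 1 mm).
Layer 1020–770 hPa: Δp = 250 hPa = 25000 Pa, q̄ = 0.0076 kg/kg → 0.0076 × 25000 / 9.8 = 19.39 mm
Layer 770–630 hPa: Δp = 140 hPa = 14000 Pa, q̄ = 0.0043 kg/kg → 0.0043 × 14000 / 9.8 = 6.14 mm
Layer 630–350 hPa: Δp = 280 hPa = 28000 Pa, q̄ = 0.002 kg/kg → 0.002 × 28000 / 9.8 = 5.71 mm
PW = 19.39 + 6.14 + 5.71 = 31.24 ≈ 31.2 mm.

PW ≈ 31.2 mm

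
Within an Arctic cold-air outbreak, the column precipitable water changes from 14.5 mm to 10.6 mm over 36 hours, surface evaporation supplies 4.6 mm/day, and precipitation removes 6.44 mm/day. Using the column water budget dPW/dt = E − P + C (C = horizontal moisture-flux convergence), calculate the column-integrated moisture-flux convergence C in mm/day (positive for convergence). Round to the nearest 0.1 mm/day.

dPW/dt = (10.6 − 14.5) mm / (36/24 day) = -2.600 mm/day.
C = dPW/dt − E + P = (-2.600) − 4.6 + 6.44 = -0.8 mm/day.

C ≈ -0.8 mm/day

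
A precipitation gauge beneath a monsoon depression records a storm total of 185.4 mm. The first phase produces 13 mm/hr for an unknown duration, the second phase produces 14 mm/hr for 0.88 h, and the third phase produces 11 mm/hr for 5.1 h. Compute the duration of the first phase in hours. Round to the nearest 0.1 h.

Known phases: 14 × 0.88 + 11 × 5.1 = 12.32 + 56.1 = 68.42 mm.
Remaining depth = 185.4 − 68.42 = 116.98 mm.
Duration = 116.98 / 13 = 9.0 h.

duration ≈ 9.0 h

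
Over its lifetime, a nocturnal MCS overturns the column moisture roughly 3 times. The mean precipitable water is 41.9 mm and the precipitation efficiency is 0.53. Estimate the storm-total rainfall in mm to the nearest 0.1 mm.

rainfall ≈ 66.6 mm

Each cycle deposits ε × PW = 0.53 × 41.9 = 22.207 mm.
Over 3 cycles: 3 × 22.207 = 66.6 mm.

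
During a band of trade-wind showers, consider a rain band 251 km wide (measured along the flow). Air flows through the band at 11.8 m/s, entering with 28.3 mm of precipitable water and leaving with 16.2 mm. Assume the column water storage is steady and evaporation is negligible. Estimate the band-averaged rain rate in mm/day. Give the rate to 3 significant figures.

R ≈ 49.1 mm/day

Column moisture flux per unit crosswind length is F = V × PW.
Inflow: F_in = 11.8 × 28.3 = 333.94 mm·m/s
Outflow: F_out = 11.8 × 16.2 = 191.16 mm·m/s
Steady-state rate R = (F_in − F_out)/L = (333.94 − 191.16) / 251000 m = 5.688e-04 mm/s.
R = 5.688e-04 × 3600 × 24 = 49.1 mm/day.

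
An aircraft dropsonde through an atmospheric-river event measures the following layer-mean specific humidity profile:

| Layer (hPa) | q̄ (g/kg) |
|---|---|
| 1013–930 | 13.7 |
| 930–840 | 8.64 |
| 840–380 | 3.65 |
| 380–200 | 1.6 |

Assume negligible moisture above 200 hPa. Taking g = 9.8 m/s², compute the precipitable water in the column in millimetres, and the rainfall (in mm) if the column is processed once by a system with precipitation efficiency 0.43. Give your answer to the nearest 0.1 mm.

PW ≈ 39.6 mm; rainfall ≈ 17.0 mm

Precipitable water is the column-integrated vapour mass per unit area: PW = (1/g) Σ q̄ Δp, with q in kg/kg and Δp in Pa (1 kg/m² of water = 1 mm).
Layer 1013–930 hPa: Δp = 83 hPa = 8300 Pa, q̄ = 0.0137 kg/kg → 0.0137 × 8300 / 9.8 = 11.60 mm
Layer 930–840 hPa: Δp = 90 hPa = 9000 Pa, q̄ = 0.00864 kg/kg → 0.00864 × 9000 / 9.8 = 7.93 mm
Layer 840–380 hPa: Δp = 460 hPa = 46000 Pa, q̄ = 0.00365 kg/kg → 0.00365 × 46000 / 9.8 = 17.13 mm
Layer 380–200 hPa: Δp = 180 hPa = 18000 Pa, q̄ = 0.0016 kg/kg → 0.0016 × 18000 / 9.8 = 2.94 mm
PW = 11.60 + 7.93 + 17.13 + 2.94 = 39.60 ≈ 39.6 mm.
Rainfall = ε × PW = 0.43 × 39.6 = 17.0 mm.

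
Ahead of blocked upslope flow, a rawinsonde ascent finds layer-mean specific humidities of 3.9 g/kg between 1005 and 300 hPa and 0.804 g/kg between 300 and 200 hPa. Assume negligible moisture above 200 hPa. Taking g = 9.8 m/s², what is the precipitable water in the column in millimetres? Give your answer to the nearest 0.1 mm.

PW ≈ 28.9 mm

Precipitable water is the column-integrated vapour mass per unit area: PW = (1/g) Σ q̄ Δp, with q in kg/kg and Δp in Pa (1 kg/m² of water = 1 mm).
Layer 1005–300 hPa: Δp = 705 hPa = 70500 Pa, q̄ = 0.0039 kg/kg → 0.0039 × 70500 / 9.8 = 28.06 mm
Layer 300–200 hPa: Δp = 100 hPa = 10000 Pa, q̄ = 0.000804 kg/kg → 0.000804 × 10000 / 9.8 = 0.82 mm
PW = 28.06 + 0.82 = 28.88 ≈ 28.9 mm.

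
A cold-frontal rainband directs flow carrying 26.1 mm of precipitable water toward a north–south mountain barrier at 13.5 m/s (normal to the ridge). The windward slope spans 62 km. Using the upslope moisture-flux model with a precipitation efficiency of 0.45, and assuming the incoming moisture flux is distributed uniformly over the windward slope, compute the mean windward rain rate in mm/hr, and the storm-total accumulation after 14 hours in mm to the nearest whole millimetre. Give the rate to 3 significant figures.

Incoming column moisture flux per unit ridge length: F = V × PW = 13.5 × 26.1 = 352.35 mm·m/s.
Spread over the 62 km slope with efficiency ε = 0.45: R = ε·F/W = 0.45 × 352.35 / 62000 m = 2.557e-03 mm/s.
R = 2.557e-03 × 3600 = 9.21 mm/hr.
Over 14 h: total = 9.21 × 14 = 128.94 ≈ 129 mm.

R ≈ 9.21 mm/hr; total ≈ 129 mm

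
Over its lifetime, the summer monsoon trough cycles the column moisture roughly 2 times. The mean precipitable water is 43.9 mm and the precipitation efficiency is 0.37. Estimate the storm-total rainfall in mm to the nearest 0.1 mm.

rainfall ≈ 32.5 mm

Each cycle deposits ε × PW = 0.37 × 43.9 = 16.243 mm.
Over 2 cycles: 2 × 16.243 = 32.5 mm.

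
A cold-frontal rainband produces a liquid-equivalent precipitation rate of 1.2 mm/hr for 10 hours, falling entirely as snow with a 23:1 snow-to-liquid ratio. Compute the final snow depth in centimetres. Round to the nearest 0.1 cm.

Liquid-equivalent depth = 1.2 × 10 = 12 mm.
Snow depth = 12 mm × 23 = 276 mm = 27.6 cm.

snow depth ≈ 27.6 cm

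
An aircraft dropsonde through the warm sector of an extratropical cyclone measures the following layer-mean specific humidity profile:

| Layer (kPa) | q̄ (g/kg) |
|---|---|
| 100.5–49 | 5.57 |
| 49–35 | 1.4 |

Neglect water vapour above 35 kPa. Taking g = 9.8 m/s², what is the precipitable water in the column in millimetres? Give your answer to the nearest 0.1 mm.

Precipitable water is the column-integrated vapour mass per unit area: PW = (1/g) Σ q̄ Δp, with q in kg/kg and Δp in Pa (1 kg/m² of water = 1 mm).
Layer 100.5–49 kPa: Δp = 515 hPa = 51500 Pa, q̄ = 0.00557 kg/kg → 0.00557 × 51500 / 9.8 = 29.27 mm
Layer 49–35 kPa: Δp = 140 hPa = 14000 Pa, q̄ = 0.0014 kg/kg → 0.0014 × 14000 / 9.8 = 2.00 mm
PW = 29.27 + 2.00 = 31.27 ≈ 31.3 mm.

PW ≈ 31.3 mm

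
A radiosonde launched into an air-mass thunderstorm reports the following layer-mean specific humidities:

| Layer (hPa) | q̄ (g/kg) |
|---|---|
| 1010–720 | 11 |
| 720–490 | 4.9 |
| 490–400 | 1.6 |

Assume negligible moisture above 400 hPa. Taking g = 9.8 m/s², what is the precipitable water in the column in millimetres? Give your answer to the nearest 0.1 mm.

Precipitable water is the column-integrated vapour mass per unit area: PW = (1/g) Σ q̄ Δp, with q in kg/kg and Δp in Pa (1 kg/m² of water = 1 mm).
Layer 1010–720 hPa: Δp = 290 hPa = 29000 Pa, q̄ = 0.011 kg/kg → 0.011 × 29000 / 9.8 = 32.55 mm
Layer 720–490 hPa: Δp = 230 hPa = 23000 Pa, q̄ = 0.0049 kg/kg → 0.0049 × 23000 / 9.8 = 11.50 mm
Layer 490–400 hPa: Δp = 90 hPa = 9000 Pa, q̄ = 0.0016 kg/kg → 0.0016 × 9000 / 9.8 = 1.47 mm
PW = 32.55 + 11.50 + 1.47 = 45.52 ≈ 45.5 mm.

PW ≈ 45.5 mm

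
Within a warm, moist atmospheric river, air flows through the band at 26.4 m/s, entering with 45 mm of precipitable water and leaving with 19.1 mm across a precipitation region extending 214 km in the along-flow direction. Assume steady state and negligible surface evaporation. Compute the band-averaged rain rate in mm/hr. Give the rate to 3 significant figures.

R ≈ 11.5 mm/hr

Column moisture flux per unit crosswind length is F = V × PW.
Inflow: F_in = 26.4 × 45 = 1188 mm·m/s
Outflow: F_out = 26.4 × 19.1 = 504.24 mm·m/s
Steady-state rate R = (F_in − F_out)/L = (1188 − 504.24) / 214000 m = 3.195e-03 mm/s.
R = 3.195e-03 × 3600 = 11.5 mm/hr.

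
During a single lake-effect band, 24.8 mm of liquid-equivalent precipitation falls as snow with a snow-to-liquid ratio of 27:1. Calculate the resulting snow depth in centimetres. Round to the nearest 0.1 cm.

snow depth ≈ 67.0 cm

Snow depth = liquid × ratio = 24.8 mm × 27 = 669.6 mm = 67.0 cm.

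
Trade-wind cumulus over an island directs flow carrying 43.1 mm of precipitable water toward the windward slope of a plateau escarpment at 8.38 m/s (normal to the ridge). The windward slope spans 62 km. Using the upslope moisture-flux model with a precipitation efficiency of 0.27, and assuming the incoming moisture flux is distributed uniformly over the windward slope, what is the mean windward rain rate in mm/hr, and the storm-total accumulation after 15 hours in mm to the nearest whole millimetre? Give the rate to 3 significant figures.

R ≈ 5.66 mm/hr; total ≈ 85 mm

Incoming column moisture flux per unit ridge length: F = V × PW = 8.38 × 43.1 = 361.178 mm·m/s.
Spread over the 62 km slope with efficiency ε = 0.27: R = ε·F/W = 0.27 × 361.178 / 62000 m = 1.573e-03 mm/s.
R = 1.573e-03 × 3600 = 5.66 mm/hr.
Over 15 h: total = 5.66 × 15 = 84.9 ≈ 85 mm.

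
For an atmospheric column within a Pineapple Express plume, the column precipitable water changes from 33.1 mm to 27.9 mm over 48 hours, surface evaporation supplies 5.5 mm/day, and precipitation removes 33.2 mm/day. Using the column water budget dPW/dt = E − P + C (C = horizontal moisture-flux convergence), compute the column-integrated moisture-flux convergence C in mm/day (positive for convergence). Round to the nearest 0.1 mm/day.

C ≈ 25.1 mm/day

dPW/dt = (27.9 − 33.1) mm / (48/24 day) = -2.600 mm/day.
C = dPW/dt − E + P = (-2.600) − 5.5 + 33.2 = 25.1 mm/day.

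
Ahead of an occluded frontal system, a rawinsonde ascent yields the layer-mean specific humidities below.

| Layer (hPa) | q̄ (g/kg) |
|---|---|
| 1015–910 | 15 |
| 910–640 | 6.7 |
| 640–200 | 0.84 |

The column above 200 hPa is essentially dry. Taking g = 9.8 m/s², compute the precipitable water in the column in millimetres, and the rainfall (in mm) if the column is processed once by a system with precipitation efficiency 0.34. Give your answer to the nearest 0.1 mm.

PW ≈ 38.3 mm; rainfall ≈ 13.0 mm

Precipitable water is the column-integrated vapour mass per unit area: PW = (1/g) Σ q̄ Δp, with q in kg/kg and Δp in Pa (1 kg/m² of water = 1 mm).
Layer 1015–910 hPa: Δp = 105 hPa = 10500 Pa, q̄ = 0.015 kg/kg → 0.015 × 10500 / 9.8 = 16.07 mm
Layer 910–640 hPa: Δp = 270 hPa = 27000 Pa, q̄ = 0.0067 kg/kg → 0.0067 × 27000 / 9.8 = 18.46 mm
Layer 640–200 hPa: Δp = 440 hPa = 44000 Pa, q̄ = 0.00084 kg/kg → 0.00084 × 44000 / 9.8 = 3.77 mm
PW = 16.07 + 18.46 + 3.77 = 38.30 ≈ 38.3 mm.
Rainfall = ε × PW = 0.34 × 38.3 = 13.0 mm.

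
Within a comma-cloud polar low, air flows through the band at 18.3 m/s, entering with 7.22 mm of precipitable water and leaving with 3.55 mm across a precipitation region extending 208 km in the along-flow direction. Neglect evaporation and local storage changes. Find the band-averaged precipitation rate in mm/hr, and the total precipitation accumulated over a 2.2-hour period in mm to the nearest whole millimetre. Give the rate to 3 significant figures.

Column moisture flux per unit crosswind length is F = V × PW.
Inflow: F_in = 18.3 × 7.22 = 132.126 mm·m/s
Outflow: F_out = 18.3 × 3.55 = 64.965 mm·m/s
Steady-state rate R = (F_in − F_out)/L = (132.126 − 64.965) / 208000 m = 3.229e-04 mm/s.
R = 3.229e-04 × 3600 = 1.16 mm/hr.
Over 2.2 h: total = 1.16 × 2.2 = 2.552 ≈ 3 mm.

R ≈ 1.16 mm/hr; total ≈ 3 mm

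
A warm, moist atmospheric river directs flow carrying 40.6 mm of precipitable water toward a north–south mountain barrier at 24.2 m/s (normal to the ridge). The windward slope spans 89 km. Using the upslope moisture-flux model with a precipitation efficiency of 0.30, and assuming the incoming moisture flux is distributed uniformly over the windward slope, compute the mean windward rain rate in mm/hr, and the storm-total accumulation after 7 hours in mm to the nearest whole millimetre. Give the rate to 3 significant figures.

Incoming column moisture flux per unit ridge length: F = V × PW = 24.2 × 40.6 = 982.52 mm·m/s.
Spread over the 89 km slope with efficiency ε = 0.30: R = ε·F/W = 0.30 × 982.52 / 89000 m = 3.312e-03 mm/s.
R = 3.312e-03 × 3600 = 11.9 mm/hr.
Over 7 h: total = 11.9 × 7 = 83.3 ≈ 83 mm.

R ≈ 11.9 mm/hr; total ≈ 83 mm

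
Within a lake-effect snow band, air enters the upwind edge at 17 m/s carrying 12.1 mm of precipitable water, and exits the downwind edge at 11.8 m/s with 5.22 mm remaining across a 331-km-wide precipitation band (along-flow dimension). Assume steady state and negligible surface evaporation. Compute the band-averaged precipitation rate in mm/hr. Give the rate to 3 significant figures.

Column moisture flux per unit crosswind length is F = V × PW.
Inflow: F_in = 17 × 12.1 = 205.7 mm·m/s
Outflow: F_out = 11.8 × 5.22 = 61.596 mm·m/s
Steady-state rate R = (F_in − F_out)/L = (205.7 − 61.596) / 331000 m = 4.354e-04 mm/s.
R = 4.354e-04 × 3600 = 1.57 mm/hr.

R ≈ 1.57 mm/hr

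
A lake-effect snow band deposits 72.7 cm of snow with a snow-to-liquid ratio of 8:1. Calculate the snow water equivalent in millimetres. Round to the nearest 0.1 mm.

SWE = snow depth / ratio = 72.7 cm / 8 = 9.088 cm = 90.9 mm.

SWE ≈ 90.9 mm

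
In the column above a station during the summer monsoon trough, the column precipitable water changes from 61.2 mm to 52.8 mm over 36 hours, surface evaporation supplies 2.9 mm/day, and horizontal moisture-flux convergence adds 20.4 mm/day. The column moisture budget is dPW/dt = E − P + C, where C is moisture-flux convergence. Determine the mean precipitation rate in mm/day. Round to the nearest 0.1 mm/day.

dPW/dt = (52.8 − 61.2) mm / (36/24 day) = -5.600 mm/day.
P = E + C − dPW/dt = 2.9 + (20.4) − (-5.600) = 28.9 mm/day.

P ≈ 28.9 mm/day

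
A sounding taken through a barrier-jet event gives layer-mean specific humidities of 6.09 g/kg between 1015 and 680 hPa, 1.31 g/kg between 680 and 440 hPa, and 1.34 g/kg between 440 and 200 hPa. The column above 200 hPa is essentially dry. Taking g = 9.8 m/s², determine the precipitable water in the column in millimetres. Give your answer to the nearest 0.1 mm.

PW ≈ 27.3 mm

Precipitable water is the column-integrated vapour mass per unit area: PW = (1/g) Σ q̄ Δp, with q in kg/kg and Δp in Pa (1 kg/m² of water = 1 mm).
Layer 1015–680 hPa: Δp = 335 hPa = 33500 Pa, q̄ = 0.00609 kg/kg → 0.00609 × 33500 / 9.8 = 20.82 mm
Layer 680–440 hPa: Δp = 240 hPa = 24000 Pa, q̄ = 0.00131 kg/kg → 0.00131 × 24000 / 9.8 = 3.21 mm
Layer 440–200 hPa: Δp = 240 hPa = 24000 Pa, q̄ = 0.00134 kg/kg → 0.00134 × 24000 / 9.8 = 3.28 mm
PW = 20.82 + 3.21 + 3.28 = 27.31 ≈ 27.3 mm.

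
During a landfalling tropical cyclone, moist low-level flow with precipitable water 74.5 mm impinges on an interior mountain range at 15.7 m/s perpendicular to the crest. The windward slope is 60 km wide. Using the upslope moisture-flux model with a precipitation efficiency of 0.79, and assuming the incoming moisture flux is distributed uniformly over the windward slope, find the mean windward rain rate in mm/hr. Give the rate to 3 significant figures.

R ≈ 55.4 mm/hr

Incoming column moisture flux per unit ridge length: F = V × PW = 15.7 × 74.5 = 1169.65 mm·m/s.
Spread over the 60 km slope with efficiency ε = 0.79: R = ε·F/W = 0.79 × 1169.65 / 60000 m = 1.540e-02 mm/s.
R = 1.540e-02 × 3600 = 55.4 mm/hr.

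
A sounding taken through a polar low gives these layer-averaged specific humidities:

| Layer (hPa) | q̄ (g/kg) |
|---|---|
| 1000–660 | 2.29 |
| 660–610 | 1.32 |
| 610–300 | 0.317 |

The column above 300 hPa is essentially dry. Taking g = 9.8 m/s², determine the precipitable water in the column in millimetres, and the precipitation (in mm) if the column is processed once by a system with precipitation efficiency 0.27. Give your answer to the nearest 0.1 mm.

PW ≈ 9.6 mm; precipitation ≈ 2.6 mm

Precipitable water is the column-integrated vapour mass per unit area: PW = (1/g) Σ q̄ Δp, with q in kg/kg and Δp in Pa (1 kg/m² of water = 1 mm).
Layer 1000–660 hPa: Δp = 340 hPa = 34000 Pa, q̄ = 0.00229 kg/kg → 0.00229 × 34000 / 9.8 = 7.94 mm
Layer 660–610 hPa: Δp = 50 hPa = 5000 Pa, q̄ = 0.00132 kg/kg → 0.00132 × 5000 / 9.8 = 0.67 mm
Layer 610–300 hPa: Δp = 310 hPa = 31000 Pa, q̄ = 0.000317 kg/kg → 0.000317 × 31000 / 9.8 = 1.00 mm
PW = 7.94 + 0.67 + 1.00 = 9.61 ≈ 9.6 mm.
Precipitation = ε × PW = 0.27 × 9.6 = 2.6 mm.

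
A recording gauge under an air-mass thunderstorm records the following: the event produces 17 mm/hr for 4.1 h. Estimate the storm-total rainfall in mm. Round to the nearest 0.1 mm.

Total = Σ Rᵢ Δtᵢ = 17 × 4.1
      = 69.7 = 69.7 mm.

total ≈ 69.7 mm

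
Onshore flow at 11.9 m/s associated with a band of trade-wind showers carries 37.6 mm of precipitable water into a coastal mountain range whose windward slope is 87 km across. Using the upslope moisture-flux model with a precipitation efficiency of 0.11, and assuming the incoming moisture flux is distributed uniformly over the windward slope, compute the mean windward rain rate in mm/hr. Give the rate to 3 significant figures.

Incoming column moisture flux per unit ridge length: F = V × PW = 11.9 × 37.6 = 447.44 mm·m/s.
Spread over the 87 km slope with efficiency ε = 0.11: R = ε·F/W = 0.11 × 447.44 / 87000 m = 5.657e-04 mm/s.
R = 5.657e-04 × 3600 = 2.04 mm/hr.

R ≈ 2.04 mm/hr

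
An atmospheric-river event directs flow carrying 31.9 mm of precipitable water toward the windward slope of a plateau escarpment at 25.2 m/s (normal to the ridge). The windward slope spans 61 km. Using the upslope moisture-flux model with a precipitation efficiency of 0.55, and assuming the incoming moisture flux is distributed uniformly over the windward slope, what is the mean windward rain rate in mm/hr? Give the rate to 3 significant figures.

Incoming column moisture flux per unit ridge length: F = V × PW = 25.2 × 31.9 = 803.88 mm·m/s.
Spread over the 61 km slope with efficiency ε = 0.55: R = ε·F/W = 0.55 × 803.88 / 61000 m = 7.248e-03 mm/s.
R = 7.248e-03 × 3600 = 26.1 mm/hr.

R ≈ 26.1 mm/hr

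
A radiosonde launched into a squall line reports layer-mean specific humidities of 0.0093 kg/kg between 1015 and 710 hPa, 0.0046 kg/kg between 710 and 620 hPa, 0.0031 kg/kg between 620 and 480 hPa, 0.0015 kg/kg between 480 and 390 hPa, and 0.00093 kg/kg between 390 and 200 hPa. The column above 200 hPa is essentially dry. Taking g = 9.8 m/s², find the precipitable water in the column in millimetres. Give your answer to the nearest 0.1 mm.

Precipitable water is the column-integrated vapour mass per unit area: PW = (1/g) Σ q̄ Δp, with q in kg/kg and Δp in Pa (1 kg/m² of water = 1 mm).
Layer 1015–710 hPa: Δp = 305 hPa = 30500 Pa, q̄ = 0.0093 kg/kg → 0.0093 × 30500 / 9.8 = 28.94 mm
Layer 710–620 hPa: Δp = 90 hPa = 9000 Pa, q̄ = 0.0046 kg/kg → 0.0046 × 9000 / 9.8 = 4.22 mm
Layer 620–480 hPa: Δp = 140 hPa = 14000 Pa, q̄ = 0.0031 kg/kg → 0.0031 × 14000 / 9.8 = 4.43 mm
Layer 480–390 hPa: Δp = 90 hPa = 9000 Pa, q̄ = 0.0015 kg/kg → 0.0015 × 9000 / 9.8 = 1.38 mm
Layer 390–200 hPa: Δp = 190 hPa = 19000 Pa, q̄ = 0.00093 kg/kg → 0.00093 × 19000 / 9.8 = 1.80 mm
PW = 28.94 + 4.22 + 4.43 + 1.38 + 1.80 = 40.77 ≈ 40.8 mm.

PW ≈ 40.8 mm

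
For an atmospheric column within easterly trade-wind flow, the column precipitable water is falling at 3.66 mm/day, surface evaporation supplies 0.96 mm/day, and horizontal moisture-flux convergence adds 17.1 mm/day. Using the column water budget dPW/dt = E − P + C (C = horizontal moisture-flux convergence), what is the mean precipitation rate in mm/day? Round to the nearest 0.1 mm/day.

dPW/dt = -3.66 mm/day.
P = E + C − dPW/dt = 0.96 + (17.1) − (-3.66) = 21.7 mm/day.

P ≈ 21.7 mm/day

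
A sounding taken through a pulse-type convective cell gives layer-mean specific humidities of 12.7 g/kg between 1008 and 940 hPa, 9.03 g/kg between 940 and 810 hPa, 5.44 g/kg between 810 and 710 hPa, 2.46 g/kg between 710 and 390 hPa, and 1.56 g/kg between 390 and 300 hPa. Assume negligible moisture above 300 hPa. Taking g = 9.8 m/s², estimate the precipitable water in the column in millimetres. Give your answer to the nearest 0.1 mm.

Precipitable water is the column-integrated vapour mass per unit area: PW = (1/g) Σ q̄ Δp, with q in kg/kg and Δp in Pa (1 kg/m² of water = 1 mm).
Layer 1008–940 hPa: Δp = 68 hPa = 6800 Pa, q̄ = 0.0127 kg/kg → 0.0127 × 6800 / 9.8 = 8.81 mm
Layer 940–810 hPa: Δp = 130 hPa = 13000 Pa, q̄ = 0.00903 kg/kg → 0.00903 × 13000 / 9.8 = 11.98 mm
Layer 810–710 hPa: Δp = 100 hPa = 10000 Pa, q̄ = 0.00544 kg/kg → 0.00544 × 10000 / 9.8 = 5.55 mm
Layer 710–390 hPa: Δp = 320 hPa = 32000 Pa, q̄ = 0.00246 kg/kg → 0.00246 × 32000 / 9.8 = 8.03 mm
Layer 390–300 hPa: Δp = 90 hPa = 9000 Pa, q̄ = 0.00156 kg/kg → 0.00156 × 9000 / 9.8 = 1.43 mm
PW = 8.81 + 11.98 + 5.55 + 8.03 + 1.43 = 35.80 ≈ 35.8 mm.

PW ≈ 35.8 mm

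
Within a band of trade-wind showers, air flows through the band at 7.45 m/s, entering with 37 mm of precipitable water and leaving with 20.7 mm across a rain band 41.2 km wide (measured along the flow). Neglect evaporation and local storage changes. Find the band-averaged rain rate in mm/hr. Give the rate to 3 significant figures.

Column moisture flux per unit crosswind length is F = V × PW.
Inflow: F_in = 7.45 × 37 = 275.65 mm·m/s
Outflow: F_out = 7.45 × 20.7 = 154.215 mm·m/s
Steady-state rate R = (F_in − F_out)/L = (275.65 − 154.215) / 41200 m = 2.947e-03 mm/s.
R = 2.947e-03 × 3600 = 10.6 mm/hr.

R ≈ 10.6 mm/hr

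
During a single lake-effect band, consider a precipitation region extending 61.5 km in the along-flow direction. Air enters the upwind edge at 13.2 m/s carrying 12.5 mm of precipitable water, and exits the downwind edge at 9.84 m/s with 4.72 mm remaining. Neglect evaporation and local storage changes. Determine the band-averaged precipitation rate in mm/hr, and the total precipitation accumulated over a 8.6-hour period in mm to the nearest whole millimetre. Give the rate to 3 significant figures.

Column moisture flux per unit crosswind length is F = V × PW.
Inflow: F_in = 13.2 × 12.5 = 165 mm·m/s
Outflow: F_out = 9.84 × 4.72 = 46.4448 mm·m/s
Steady-state rate R = (F_in − F_out)/L = (165 − 46.4448) / 61500 m = 1.928e-03 mm/s.
R = 1.928e-03 × 3600 = 6.94 mm/hr.
Over 8.6 h: total = 6.94 × 8.6 = 59.684 ≈ 60 mm.

R ≈ 6.94 mm/hr; total ≈ 60 mm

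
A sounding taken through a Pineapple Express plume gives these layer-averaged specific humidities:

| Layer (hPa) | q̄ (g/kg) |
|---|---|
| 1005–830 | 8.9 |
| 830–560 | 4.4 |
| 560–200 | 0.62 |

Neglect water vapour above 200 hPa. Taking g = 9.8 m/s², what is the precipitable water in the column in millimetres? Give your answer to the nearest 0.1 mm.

PW ≈ 30.3 mm

Precipitable water is the column-integrated vapour mass per unit area: PW = (1/g) Σ q̄ Δp, with q in kg/kg and Δp in Pa (1 kg/m² of water = 1 mm).
Layer 1005–830 hPa: Δp = 175 hPa = 17500 Pa, q̄ = 0.0089 kg/kg → 0.0089 × 17500 / 9.8 = 15.89 mm
Layer 830–560 hPa: Δp = 270 hPa = 27000 Pa, q̄ = 0.0044 kg/kg → 0.0044 × 27000 / 9.8 = 12.12 mm
Layer 560–200 hPa: Δp = 360 hPa = 36000 Pa, q̄ = 0.00062 kg/kg → 0.00062 × 36000 / 9.8 = 2.28 mm
PW = 15.89 + 12.12 + 2.28 = 30.29 ≈ 30.3 mm.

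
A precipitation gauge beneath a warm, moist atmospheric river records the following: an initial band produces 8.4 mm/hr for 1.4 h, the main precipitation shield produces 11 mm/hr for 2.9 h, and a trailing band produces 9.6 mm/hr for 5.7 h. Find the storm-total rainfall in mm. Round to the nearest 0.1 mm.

total ≈ 98.4 mm

Total = Σ Rᵢ Δtᵢ = 8.4 × 1.4 + 11 × 2.9 + 9.6 × 5.7
      = 11.76 + 31.9 + 54.72 = 98.4 mm.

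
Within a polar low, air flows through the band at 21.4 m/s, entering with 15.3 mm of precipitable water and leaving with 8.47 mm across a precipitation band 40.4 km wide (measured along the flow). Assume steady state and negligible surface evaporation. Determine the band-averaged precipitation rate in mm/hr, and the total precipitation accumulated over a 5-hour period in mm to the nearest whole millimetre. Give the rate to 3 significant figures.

Column moisture flux per unit crosswind length is F = V × PW.
Inflow: F_in = 21.4 × 15.3 = 327.42 mm·m/s
Outflow: F_out = 21.4 × 8.47 = 181.258 mm·m/s
Steady-state rate R = (F_in − F_out)/L = (327.42 − 181.258) / 40400 m = 3.618e-03 mm/s.
R = 3.618e-03 × 3600 = 13.0 mm/hr.
Over 5 h: total = 13.0 × 5 = 65 mm.

R ≈ 13.0 mm/hr; total ≈ 65 mm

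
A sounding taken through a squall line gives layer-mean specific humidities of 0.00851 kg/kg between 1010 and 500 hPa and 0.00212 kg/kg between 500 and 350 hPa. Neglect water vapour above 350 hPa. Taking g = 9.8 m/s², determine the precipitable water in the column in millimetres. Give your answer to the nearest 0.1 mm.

PW ≈ 47.5 mm

Precipitable water is the column-integrated vapour mass per unit area: PW = (1/g) Σ q̄ Δp, with q in kg/kg and Δp in Pa (1 kg/m² of water = 1 mm).
Layer 1010–500 hPa: Δp = 510 hPa = 51000 Pa, q̄ = 0.00851 kg/kg → 0.00851 × 51000 / 9.8 = 44.29 mm
Layer 500–350 hPa: Δp = 150 hPa = 15000 Pa, q̄ = 0.00212 kg/kg → 0.00212 × 15000 / 9.8 = 3.24 mm
PW = 44.29 + 3.24 = 47.53 ≈ 47.5 mm.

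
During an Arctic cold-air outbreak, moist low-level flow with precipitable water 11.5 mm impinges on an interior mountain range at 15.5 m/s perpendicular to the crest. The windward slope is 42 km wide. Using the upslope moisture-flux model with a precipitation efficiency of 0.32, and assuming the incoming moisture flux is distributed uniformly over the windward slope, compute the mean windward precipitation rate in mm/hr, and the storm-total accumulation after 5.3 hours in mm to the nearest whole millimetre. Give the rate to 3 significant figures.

R ≈ 4.89 mm/hr; total ≈ 26 mm

Incoming column moisture flux per unit ridge length: F = V × PW = 15.5 × 11.5 = 178.25 mm·m/s.
Spread over the 42 km slope with efficiency ε = 0.32: R = ε·F/W = 0.32 × 178.25 / 42000 m = 1.358e-03 mm/s.
R = 1.358e-03 × 3600 = 4.89 mm/hr.
Over 5.3 h: total = 4.89 × 5.3 = 25.917 ≈ 26 mm.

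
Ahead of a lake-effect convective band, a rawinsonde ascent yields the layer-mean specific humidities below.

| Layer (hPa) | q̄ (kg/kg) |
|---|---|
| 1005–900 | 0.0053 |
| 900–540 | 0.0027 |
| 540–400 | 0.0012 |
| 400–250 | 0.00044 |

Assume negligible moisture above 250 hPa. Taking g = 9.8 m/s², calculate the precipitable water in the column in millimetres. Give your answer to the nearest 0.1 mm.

Precipitable water is the column-integrated vapour mass per unit area: PW = (1/g) Σ q̄ Δp, with q in kg/kg and Δp in Pa (1 kg/m² of water = 1 mm).
Layer 1005–900 hPa: Δp = 105 hPa = 10500 Pa, q̄ = 0.0053 kg/kg → 0.0053 × 10500 / 9.8 = 5.68 mm
Layer 900–540 hPa: Δp = 360 hPa = 36000 Pa, q̄ = 0.0027 kg/kg → 0.0027 × 36000 / 9.8 = 9.92 mm
Layer 540–400 hPa: Δp = 140 hPa = 14000 Pa, q̄ = 0.0012 kg/kg → 0.0012 × 14000 / 9.8 = 1.71 mm
Layer 400–250 hPa: Δp = 150 hPa = 15000 Pa, q̄ = 0.00044 kg/kg → 0.00044 × 15000 / 9.8 = 0.67 mm
PW = 5.68 + 9.92 + 1.71 + 0.67 = 17.98 ≈ 18.0 mm.

PW ≈ 18.0 mm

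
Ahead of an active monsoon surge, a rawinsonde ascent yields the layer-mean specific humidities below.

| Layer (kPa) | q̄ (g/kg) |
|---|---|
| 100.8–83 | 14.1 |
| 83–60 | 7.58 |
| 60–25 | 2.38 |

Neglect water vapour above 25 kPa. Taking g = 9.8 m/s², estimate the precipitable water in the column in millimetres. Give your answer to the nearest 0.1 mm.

Precipitable water is the column-integrated vapour mass per unit area: PW = (1/g) Σ q̄ Δp, with q in kg/kg and Δp in Pa (1 kg/m² of water = 1 mm).
Layer 100.8–83 kPa: Δp = 178 hPa = 17800 Pa, q̄ = 0.0141 kg/kg → 0.0141 × 17800 / 9.8 = 25.61 mm
Layer 83–60 kPa: Δp = 230 hPa = 23000 Pa, q̄ = 0.00758 kg/kg → 0.00758 × 23000 / 9.8 = 17.79 mm
Layer 60–25 kPa: Δp = 350 hPa = 35000 Pa, q̄ = 0.00238 kg/kg → 0.00238 × 35000 / 9.8 = 8.50 mm
PW = 25.61 + 17.79 + 8.50 = 51.90 ≈ 51.9 mm.

PW ≈ 51.9 mm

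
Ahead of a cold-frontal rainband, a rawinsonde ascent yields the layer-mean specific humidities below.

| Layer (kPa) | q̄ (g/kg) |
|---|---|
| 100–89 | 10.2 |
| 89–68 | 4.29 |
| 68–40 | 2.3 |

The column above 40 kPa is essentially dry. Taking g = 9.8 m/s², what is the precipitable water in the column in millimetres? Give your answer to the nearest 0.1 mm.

Precipitable water is the column-integrated vapour mass per unit area: PW = (1/g) Σ q̄ Δp, with q in kg/kg and Δp in Pa (1 kg/m² of water = 1 mm).
Layer 100–89 kPa: Δp = 110 hPa = 11000 Pa, q̄ = 0.0102 kg/kg → 0.0102 × 11000 / 9.8 = 11.45 mm
Layer 89–68 kPa: Δp = 210 hPa = 21000 Pa, q̄ = 0.00429 kg/kg → 0.00429 × 21000 / 9.8 = 9.19 mm
Layer 68–40 kPa: Δp = 280 hPa = 28000 Pa, q̄ = 0.0023 kg/kg → 0.0023 × 28000 / 9.8 = 6.57 mm
PW = 11.45 + 9.19 + 6.57 = 27.21 ≈ 27.2 mm.

PW ≈ 27.2 mm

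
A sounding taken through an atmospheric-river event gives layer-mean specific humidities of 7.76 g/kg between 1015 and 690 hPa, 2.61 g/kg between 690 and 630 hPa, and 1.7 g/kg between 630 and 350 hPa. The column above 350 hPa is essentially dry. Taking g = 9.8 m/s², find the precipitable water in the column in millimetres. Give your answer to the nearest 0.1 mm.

PW ≈ 32.2 mm

Precipitable water is the column-integrated vapour mass per unit area: PW = (1/g) Σ q̄ Δp, with q in kg/kg and Δp in Pa (1 kg/m² of water = 1 mm).
Layer 1015–690 hPa: Δp = 325 hPa = 32500 Pa, q̄ = 0.00776 kg/kg → 0.00776 × 32500 / 9.8 = 25.73 mm
Layer 690–630 hPa: Δp = 60 hPa = 6000 Pa, q̄ = 0.00261 kg/kg → 0.00261 × 6000 / 9.8 = 1.60 mm
Layer 630–350 hPa: Δp = 280 hPa = 28000 Pa, q̄ = 0.0017 kg/kg → 0.0017 × 28000 / 9.8 = 4.86 mm
PW = 25.73 + 1.60 + 4.86 = 32.19 ≈ 32.2 mm.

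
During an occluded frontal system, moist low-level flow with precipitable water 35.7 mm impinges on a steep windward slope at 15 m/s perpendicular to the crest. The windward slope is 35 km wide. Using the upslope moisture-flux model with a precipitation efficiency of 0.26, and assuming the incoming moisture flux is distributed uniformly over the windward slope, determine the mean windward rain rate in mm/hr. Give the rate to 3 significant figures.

Incoming column moisture flux per unit ridge length: F = V × PW = 15 × 35.7 = 535.5 mm·m/s.
Spread over the 35 km slope with efficiency ε = 0.26: R = ε·F/W = 0.26 × 535.5 / 35000 m = 3.978e-03 mm/s.
R = 3.978e-03 × 3600 = 14.3 mm/hr.

R ≈ 14.3 mm/hr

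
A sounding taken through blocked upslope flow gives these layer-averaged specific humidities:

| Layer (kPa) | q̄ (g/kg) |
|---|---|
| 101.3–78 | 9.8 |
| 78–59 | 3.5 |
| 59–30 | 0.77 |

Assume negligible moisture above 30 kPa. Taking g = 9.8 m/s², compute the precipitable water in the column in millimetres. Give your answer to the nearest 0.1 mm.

Precipitable water is the column-integrated vapour mass per unit area: PW = (1/g) Σ q̄ Δp, with q in kg/kg and Δp in Pa (1 kg/m² of water = 1 mm).
Layer 101.3–78 kPa: Δp = 233 hPa = 23300 Pa, q̄ = 0.0098 kg/kg → 0.0098 × 23300 / 9.8 = 23.30 mm
Layer 78–59 kPa: Δp = 190 hPa = 19000 Pa, q̄ = 0.0035 kg/kg → 0.0035 × 19000 / 9.8 = 6.79 mm
Layer 59–30 kPa: Δp = 290 hPa = 29000 Pa, q̄ = 0.00077 kg/kg → 0.00077 × 29000 / 9.8 = 2.28 mm
PW = 23.30 + 6.79 + 2.28 = 32.37 ≈ 32.4 mm.

PW ≈ 32.4 mm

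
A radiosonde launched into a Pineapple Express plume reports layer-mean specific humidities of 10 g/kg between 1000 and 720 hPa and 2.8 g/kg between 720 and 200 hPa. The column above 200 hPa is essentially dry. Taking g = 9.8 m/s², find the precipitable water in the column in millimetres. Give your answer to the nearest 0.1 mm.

PW ≈ 43.4 mm

Precipitable water is the column-integrated vapour mass per unit area: PW = (1/g) Σ q̄ Δp, with q in kg/kg and Δp in Pa (1 kg/m² of water = 1 mm).
Layer 1000–720 hPa: Δp = 280 hPa = 28000 Pa, q̄ = 0.01 kg/kg → 0.01 × 28000 / 9.8 = 28.57 mm
Layer 720–200 hPa: Δp = 520 hPa = 52000 Pa, q̄ = 0.0028 kg/kg → 0.0028 × 52000 / 9.8 = 14.86 mm
PW = 28.57 + 14.86 = 43.43 ≈ 43.4 mm.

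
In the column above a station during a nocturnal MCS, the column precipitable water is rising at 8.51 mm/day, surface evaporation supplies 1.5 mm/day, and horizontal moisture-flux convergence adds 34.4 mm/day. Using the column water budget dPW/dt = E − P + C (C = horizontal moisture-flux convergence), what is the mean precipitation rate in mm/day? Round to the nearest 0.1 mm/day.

dPW/dt = +8.51 mm/day.
P = E + C − dPW/dt = 1.5 + (34.4) − (+8.51) = 27.4 mm/day.

P ≈ 27.4 mm/day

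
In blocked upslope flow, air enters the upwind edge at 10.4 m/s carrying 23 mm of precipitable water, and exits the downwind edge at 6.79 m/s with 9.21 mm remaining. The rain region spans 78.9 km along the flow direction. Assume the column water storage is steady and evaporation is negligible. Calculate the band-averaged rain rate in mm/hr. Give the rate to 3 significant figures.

Column moisture flux per unit crosswind length is F = V × PW.
Inflow: F_in = 10.4 × 23 = 239.2 mm·m/s
Outflow: F_out = 6.79 × 9.21 = 62.5359 mm·m/s
Steady-state rate R = (F_in − F_out)/L = (239.2 − 62.5359) / 78900 m = 2.239e-03 mm/s.
R = 2.239e-03 × 3600 = 8.06 mm/hr.

R ≈ 8.06 mm/hr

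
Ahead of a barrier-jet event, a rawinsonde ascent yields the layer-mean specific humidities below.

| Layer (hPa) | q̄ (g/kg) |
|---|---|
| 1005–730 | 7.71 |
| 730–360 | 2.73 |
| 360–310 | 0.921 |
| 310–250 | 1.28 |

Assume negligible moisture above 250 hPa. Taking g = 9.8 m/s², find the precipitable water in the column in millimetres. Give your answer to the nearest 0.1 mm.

Precipitable water is the column-integrated vapour mass per unit area: PW = (1/g) Σ q̄ Δp, with q in kg/kg and Δp in Pa (1 kg/m² of water = 1 mm).
Layer 1005–730 hPa: Δp = 275 hPa = 27500 Pa, q̄ = 0.00771 kg/kg → 0.00771 × 27500 / 9.8 = 21.64 mm
Layer 730–360 hPa: Δp = 370 hPa = 37000 Pa, q̄ = 0.00273 kg/kg → 0.00273 × 37000 / 9.8 = 10.31 mm
Layer 360–310 hPa: Δp = 50 hPa = 5000 Pa, q̄ = 0.000921 kg/kg → 0.000921 × 5000 / 9.8 = 0.47 mm
Layer 310–250 hPa: Δp = 60 hPa = 6000 Pa, q̄ = 0.00128 kg/kg → 0.00128 × 6000 / 9.8 = 0.78 mm
PW = 21.64 + 10.31 + 0.47 + 0.78 = 33.20 ≈ 33.2 mm.

PW ≈ 33.2 mm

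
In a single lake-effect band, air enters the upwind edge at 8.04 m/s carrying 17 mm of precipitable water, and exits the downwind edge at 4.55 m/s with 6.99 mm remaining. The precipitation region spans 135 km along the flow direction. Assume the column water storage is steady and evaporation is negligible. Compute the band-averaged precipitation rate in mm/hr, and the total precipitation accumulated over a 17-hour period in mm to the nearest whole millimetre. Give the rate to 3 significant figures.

R ≈ 2.80 mm/hr; total ≈ 48 mm

Column moisture flux per unit crosswind length is F = V × PW.
Inflow: F_in = 8.04 × 17 = 136.68 mm·m/s
Outflow: F_out = 4.55 × 6.99 = 31.8045 mm·m/s
Steady-state rate R = (F_in − F_out)/L = (136.68 − 31.8045) / 135000 m = 7.769e-04 mm/s.
R = 7.769e-04 × 3600 = 2.80 mm/hr.
Over 17 h: total = 2.80 × 17 = 47.6 ≈ 48 mm.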